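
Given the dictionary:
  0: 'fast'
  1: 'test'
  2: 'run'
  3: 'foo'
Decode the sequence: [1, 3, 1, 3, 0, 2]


Look up each index in the dictionary:
  1 -> 'test'
  3 -> 'foo'
  1 -> 'test'
  3 -> 'foo'
  0 -> 'fast'
  2 -> 'run'

Decoded: "test foo test foo fast run"


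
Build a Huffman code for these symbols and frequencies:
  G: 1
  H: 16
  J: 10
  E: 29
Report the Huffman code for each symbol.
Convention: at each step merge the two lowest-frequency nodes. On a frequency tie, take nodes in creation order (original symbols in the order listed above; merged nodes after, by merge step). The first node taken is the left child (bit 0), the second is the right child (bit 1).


Huffman tree construction:
Step 1: Merge G(1) + J(10) = 11
Step 2: Merge (G+J)(11) + H(16) = 27
Step 3: Merge ((G+J)+H)(27) + E(29) = 56
Read each symbol's code off the tree from the root (left child = 0, right child = 1).

Codes:
  G: 000 (length 3)
  H: 01 (length 2)
  J: 001 (length 3)
  E: 1 (length 1)
Average code length: 94/56 = 1.6786 bits/symbol


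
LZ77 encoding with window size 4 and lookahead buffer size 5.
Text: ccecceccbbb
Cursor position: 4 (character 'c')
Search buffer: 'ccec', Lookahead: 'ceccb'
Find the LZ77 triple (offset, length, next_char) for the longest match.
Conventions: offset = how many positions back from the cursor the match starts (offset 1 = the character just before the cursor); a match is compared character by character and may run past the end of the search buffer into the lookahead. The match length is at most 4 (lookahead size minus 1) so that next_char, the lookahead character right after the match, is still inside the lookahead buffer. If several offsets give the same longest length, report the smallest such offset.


Try each offset into the search buffer:
  offset=1 (pos 3, char 'c'): match length 1
  offset=2 (pos 2, char 'e'): match length 0
  offset=3 (pos 1, char 'c'): match length 4
  offset=4 (pos 0, char 'c'): match length 1
Longest match has length 4 at offset 3.
next_char = character at position 4 + 4 = 8 -> 'b'

Best match: offset=3, length=4 (matching 'cecc' starting at position 1)
LZ77 triple: (3, 4, 'b')


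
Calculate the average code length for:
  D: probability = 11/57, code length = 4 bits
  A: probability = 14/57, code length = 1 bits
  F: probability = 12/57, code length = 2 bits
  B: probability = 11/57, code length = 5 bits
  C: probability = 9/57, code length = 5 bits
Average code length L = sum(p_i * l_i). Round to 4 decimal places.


Weighted contributions p_i * l_i:
  D: (11/57) * 4 = 44/57
  A: (14/57) * 1 = 14/57
  F: (12/57) * 2 = 24/57
  B: (11/57) * 5 = 55/57
  C: (9/57) * 5 = 45/57
Sum = (44 + 14 + 24 + 55 + 45)/57 = 182/57

L = 182/57 = 3.1930 bits/symbol


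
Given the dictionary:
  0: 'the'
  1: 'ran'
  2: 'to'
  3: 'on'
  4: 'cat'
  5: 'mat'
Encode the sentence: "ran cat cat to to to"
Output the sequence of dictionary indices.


Look up each word in the dictionary:
  'ran' -> 1
  'cat' -> 4
  'cat' -> 4
  'to' -> 2
  'to' -> 2
  'to' -> 2

Encoded: [1, 4, 4, 2, 2, 2]


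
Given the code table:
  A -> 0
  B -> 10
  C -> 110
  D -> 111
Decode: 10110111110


Decoding:
10 -> B
110 -> C
111 -> D
110 -> C


Result: BCDC


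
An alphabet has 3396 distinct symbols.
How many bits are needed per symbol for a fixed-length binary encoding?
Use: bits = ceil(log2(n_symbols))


log2(3396) = 11.7296
Bracket: 2^11 = 2048 < 3396 <= 2^12 = 4096
So ceil(log2(3396)) = 12

bits = ceil(log2(3396)) = ceil(11.7296) = 12 bits


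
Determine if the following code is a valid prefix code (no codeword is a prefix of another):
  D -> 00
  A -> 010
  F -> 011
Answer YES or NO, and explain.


Checking each pair (does one codeword prefix another?):
  D='00' vs A='010': no prefix
  D='00' vs F='011': no prefix
  A='010' vs D='00': no prefix
  A='010' vs F='011': no prefix
  F='011' vs D='00': no prefix
  F='011' vs A='010': no prefix
No violation found over all pairs.

YES -- this is a valid prefix code. No codeword is a prefix of any other codeword.


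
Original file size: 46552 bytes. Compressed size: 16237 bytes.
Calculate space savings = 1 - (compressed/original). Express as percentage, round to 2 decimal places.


ratio = compressed/original = 16237/46552 = 0.348793
savings = 1 - ratio = 1 - 0.348793 = 0.651207
as a percentage: 0.651207 * 100 = 65.12%

Space savings = 1 - 16237/46552 = 65.12%


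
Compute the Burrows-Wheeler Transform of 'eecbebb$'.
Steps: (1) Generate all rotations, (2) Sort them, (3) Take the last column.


Rotations (sorted):
  0: $eecbebb -> last char: b
  1: b$eecbeb -> last char: b
  2: bb$eecbe -> last char: e
  3: bebb$eec -> last char: c
  4: cbebb$ee -> last char: e
  5: ebb$eecb -> last char: b
  6: ecbebb$e -> last char: e
  7: eecbebb$ -> last char: $


BWT = bbecebe$


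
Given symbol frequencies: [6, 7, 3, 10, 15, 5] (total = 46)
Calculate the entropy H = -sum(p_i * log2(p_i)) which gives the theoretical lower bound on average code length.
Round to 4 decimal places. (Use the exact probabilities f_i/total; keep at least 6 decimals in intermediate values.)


Per-symbol terms -p_i * log2(p_i) with p_i = f_i/46:
  p = 6/46 = 0.130435: log2(p) = -2.938599, -p*log2(p) = 0.383296
  p = 7/46 = 0.152174: log2(p) = -2.716207, -p*log2(p) = 0.413336
  p = 3/46 = 0.065217: log2(p) = -3.938599, -p*log2(p) = 0.256865
  p = 10/46 = 0.217391: log2(p) = -2.201634, -p*log2(p) = 0.478616
  p = 15/46 = 0.326087: log2(p) = -1.616671, -p*log2(p) = 0.527175
  p = 5/46 = 0.108696: log2(p) = -3.201634, -p*log2(p) = 0.348004
H = 0.383296 + 0.413336 + 0.256865 + 0.478616 + 0.527175 + 0.348004 = 2.407292

H = 2.4073 bits/symbol


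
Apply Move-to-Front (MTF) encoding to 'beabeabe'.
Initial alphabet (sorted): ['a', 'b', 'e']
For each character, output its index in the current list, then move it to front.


MTF encoding:
'b': index 1 in ['a', 'b', 'e'] -> ['b', 'a', 'e']
'e': index 2 in ['b', 'a', 'e'] -> ['e', 'b', 'a']
'a': index 2 in ['e', 'b', 'a'] -> ['a', 'e', 'b']
'b': index 2 in ['a', 'e', 'b'] -> ['b', 'a', 'e']
'e': index 2 in ['b', 'a', 'e'] -> ['e', 'b', 'a']
'a': index 2 in ['e', 'b', 'a'] -> ['a', 'e', 'b']
'b': index 2 in ['a', 'e', 'b'] -> ['b', 'a', 'e']
'e': index 2 in ['b', 'a', 'e'] -> ['e', 'b', 'a']


Output: [1, 2, 2, 2, 2, 2, 2, 2]


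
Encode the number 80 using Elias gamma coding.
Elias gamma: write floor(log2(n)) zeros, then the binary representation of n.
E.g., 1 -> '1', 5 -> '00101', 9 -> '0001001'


num_bits = floor(log2(80)) + 1 = 7
leading_zeros = num_bits - 1 = 6
binary(80) = 1010000

Elias gamma(80) = '000000' + '1010000' = 0000001010000 (13 bits)


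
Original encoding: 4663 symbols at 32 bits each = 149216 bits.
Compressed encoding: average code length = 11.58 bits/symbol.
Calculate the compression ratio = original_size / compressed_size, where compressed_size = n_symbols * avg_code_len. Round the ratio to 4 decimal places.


original_size = n_symbols * orig_bits = 4663 * 32 = 149216 bits
compressed_size = n_symbols * avg_code_len = 4663 * 11.58 = 53997.54 bits
ratio = original_size / compressed_size = 149216 / 53997.54 = 2.7634

Compression ratio = 2.7634


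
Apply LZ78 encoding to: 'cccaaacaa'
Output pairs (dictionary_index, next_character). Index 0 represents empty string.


LZ78 encoding steps:
Dictionary: {0: ''}
Step 1: w='' (idx 0), next='c' -> output (0, 'c'), add 'c' as idx 1
Step 2: w='c' (idx 1), next='c' -> output (1, 'c'), add 'cc' as idx 2
Step 3: w='' (idx 0), next='a' -> output (0, 'a'), add 'a' as idx 3
Step 4: w='a' (idx 3), next='a' -> output (3, 'a'), add 'aa' as idx 4
Step 5: w='c' (idx 1), next='a' -> output (1, 'a'), add 'ca' as idx 5
Step 6: w='a' (idx 3), end of input -> output (3, '')


Encoded: [(0, 'c'), (1, 'c'), (0, 'a'), (3, 'a'), (1, 'a'), (3, '')]


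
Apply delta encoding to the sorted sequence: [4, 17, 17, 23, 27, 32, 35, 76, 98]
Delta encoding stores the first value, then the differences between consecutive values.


First value: 4
Deltas:
  17 - 4 = 13
  17 - 17 = 0
  23 - 17 = 6
  27 - 23 = 4
  32 - 27 = 5
  35 - 32 = 3
  76 - 35 = 41
  98 - 76 = 22


Delta encoded: [4, 13, 0, 6, 4, 5, 3, 41, 22]


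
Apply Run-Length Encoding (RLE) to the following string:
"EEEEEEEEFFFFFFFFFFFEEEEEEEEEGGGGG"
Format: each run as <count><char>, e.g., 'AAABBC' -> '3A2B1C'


Scanning runs left to right:
  i=0: run of 'E' x 8 -> '8E'
  i=8: run of 'F' x 11 -> '11F'
  i=19: run of 'E' x 9 -> '9E'
  i=28: run of 'G' x 5 -> '5G'

RLE = 8E11F9E5G


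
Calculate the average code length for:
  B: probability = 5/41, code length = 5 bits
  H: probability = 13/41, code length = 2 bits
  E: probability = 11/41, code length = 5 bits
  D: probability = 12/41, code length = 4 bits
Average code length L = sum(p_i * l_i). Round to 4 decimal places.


Weighted contributions p_i * l_i:
  B: (5/41) * 5 = 25/41
  H: (13/41) * 2 = 26/41
  E: (11/41) * 5 = 55/41
  D: (12/41) * 4 = 48/41
Sum = (25 + 26 + 55 + 48)/41 = 154/41

L = 154/41 = 3.7561 bits/symbol


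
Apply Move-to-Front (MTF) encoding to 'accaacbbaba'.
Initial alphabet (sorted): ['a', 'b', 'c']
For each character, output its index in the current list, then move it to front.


MTF encoding:
'a': index 0 in ['a', 'b', 'c'] -> ['a', 'b', 'c']
'c': index 2 in ['a', 'b', 'c'] -> ['c', 'a', 'b']
'c': index 0 in ['c', 'a', 'b'] -> ['c', 'a', 'b']
'a': index 1 in ['c', 'a', 'b'] -> ['a', 'c', 'b']
'a': index 0 in ['a', 'c', 'b'] -> ['a', 'c', 'b']
'c': index 1 in ['a', 'c', 'b'] -> ['c', 'a', 'b']
'b': index 2 in ['c', 'a', 'b'] -> ['b', 'c', 'a']
'b': index 0 in ['b', 'c', 'a'] -> ['b', 'c', 'a']
'a': index 2 in ['b', 'c', 'a'] -> ['a', 'b', 'c']
'b': index 1 in ['a', 'b', 'c'] -> ['b', 'a', 'c']
'a': index 1 in ['b', 'a', 'c'] -> ['a', 'b', 'c']


Output: [0, 2, 0, 1, 0, 1, 2, 0, 2, 1, 1]


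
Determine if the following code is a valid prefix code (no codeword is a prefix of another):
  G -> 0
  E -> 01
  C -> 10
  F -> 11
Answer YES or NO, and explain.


Checking each pair (does one codeword prefix another?):
  G='0' vs E='01': prefix -- VIOLATION

NO -- this is NOT a valid prefix code. G (0) is a prefix of E (01).


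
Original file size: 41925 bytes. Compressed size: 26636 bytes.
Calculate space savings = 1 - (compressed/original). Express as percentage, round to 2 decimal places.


ratio = compressed/original = 26636/41925 = 0.635325
savings = 1 - ratio = 1 - 0.635325 = 0.364675
as a percentage: 0.364675 * 100 = 36.47%

Space savings = 1 - 26636/41925 = 36.47%


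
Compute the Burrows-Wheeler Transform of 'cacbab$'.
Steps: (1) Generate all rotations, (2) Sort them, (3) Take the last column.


Rotations (sorted):
  0: $cacbab -> last char: b
  1: ab$cacb -> last char: b
  2: acbab$c -> last char: c
  3: b$cacba -> last char: a
  4: bab$cac -> last char: c
  5: cacbab$ -> last char: $
  6: cbab$ca -> last char: a


BWT = bbcac$a


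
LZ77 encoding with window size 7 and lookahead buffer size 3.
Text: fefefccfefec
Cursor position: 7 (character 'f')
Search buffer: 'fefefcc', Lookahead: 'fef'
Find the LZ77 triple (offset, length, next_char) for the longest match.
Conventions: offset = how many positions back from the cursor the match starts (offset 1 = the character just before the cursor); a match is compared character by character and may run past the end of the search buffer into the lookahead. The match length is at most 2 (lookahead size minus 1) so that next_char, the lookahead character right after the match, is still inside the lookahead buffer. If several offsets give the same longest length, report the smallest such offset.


Try each offset into the search buffer:
  offset=1 (pos 6, char 'c'): match length 0
  offset=2 (pos 5, char 'c'): match length 0
  offset=3 (pos 4, char 'f'): match length 1
  offset=4 (pos 3, char 'e'): match length 0
  offset=5 (pos 2, char 'f'): match length 2
  offset=6 (pos 1, char 'e'): match length 0
  offset=7 (pos 0, char 'f'): match length 2
Longest match has length 2, found at offsets 5, 7; take the smallest, offset 5.
next_char = character at position 7 + 2 = 9 -> 'f'

Best match: offset=5, length=2 (matching 'fe' starting at position 2)
LZ77 triple: (5, 2, 'f')


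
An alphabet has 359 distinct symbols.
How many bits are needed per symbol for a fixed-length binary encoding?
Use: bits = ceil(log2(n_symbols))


log2(359) = 8.4878
Bracket: 2^8 = 256 < 359 <= 2^9 = 512
So ceil(log2(359)) = 9

bits = ceil(log2(359)) = ceil(8.4878) = 9 bits


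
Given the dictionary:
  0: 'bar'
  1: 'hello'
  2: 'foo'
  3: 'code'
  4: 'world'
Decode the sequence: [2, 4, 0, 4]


Look up each index in the dictionary:
  2 -> 'foo'
  4 -> 'world'
  0 -> 'bar'
  4 -> 'world'

Decoded: "foo world bar world"


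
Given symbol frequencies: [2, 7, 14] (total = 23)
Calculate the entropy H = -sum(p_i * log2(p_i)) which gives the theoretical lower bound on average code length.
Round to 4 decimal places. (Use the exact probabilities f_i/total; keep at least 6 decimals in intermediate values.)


Per-symbol terms -p_i * log2(p_i) with p_i = f_i/23:
  p = 2/23 = 0.086957: log2(p) = -3.523562, -p*log2(p) = 0.306397
  p = 7/23 = 0.304348: log2(p) = -1.716207, -p*log2(p) = 0.522324
  p = 14/23 = 0.608696: log2(p) = -0.716207, -p*log2(p) = 0.435952
H = 0.306397 + 0.522324 + 0.435952 = 1.264673

H = 1.2647 bits/symbol


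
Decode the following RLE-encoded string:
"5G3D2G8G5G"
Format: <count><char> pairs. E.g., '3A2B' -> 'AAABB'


Expanding each <count><char> pair:
  5G -> 'GGGGG'
  3D -> 'DDD'
  2G -> 'GG'
  8G -> 'GGGGGGGG'
  5G -> 'GGGGG'

Decoded = GGGGGDDDGGGGGGGGGGGGGGG


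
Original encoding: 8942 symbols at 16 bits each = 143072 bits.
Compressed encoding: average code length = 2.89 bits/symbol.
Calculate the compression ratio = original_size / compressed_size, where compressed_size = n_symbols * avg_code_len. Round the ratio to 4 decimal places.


original_size = n_symbols * orig_bits = 8942 * 16 = 143072 bits
compressed_size = n_symbols * avg_code_len = 8942 * 2.89 = 25842.38 bits
ratio = original_size / compressed_size = 143072 / 25842.38 = 5.5363

Compression ratio = 5.5363


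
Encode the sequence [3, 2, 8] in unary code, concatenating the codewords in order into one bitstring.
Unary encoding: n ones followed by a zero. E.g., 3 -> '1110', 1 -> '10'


Encode each number as n ones followed by a terminating 0:
  3 -> 1110 (4 bits)
  2 -> 110 (3 bits)
  8 -> 111111110 (9 bits)
Total length = 4 + 3 + 9 = 16 bits.

Unary([3, 2, 8]) = 1110110111111110 (16 bits)


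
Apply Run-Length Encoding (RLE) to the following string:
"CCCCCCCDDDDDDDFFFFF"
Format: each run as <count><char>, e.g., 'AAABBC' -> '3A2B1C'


Scanning runs left to right:
  i=0: run of 'C' x 7 -> '7C'
  i=7: run of 'D' x 7 -> '7D'
  i=14: run of 'F' x 5 -> '5F'

RLE = 7C7D5F


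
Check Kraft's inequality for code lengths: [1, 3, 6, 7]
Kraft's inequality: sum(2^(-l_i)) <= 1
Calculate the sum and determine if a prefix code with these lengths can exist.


Sum = 2^(-1) + 2^(-3) + 2^(-6) + 2^(-7)
    = 0.5 + 0.125 + 0.015625 + 0.0078125
    = 83/128 = 0.6484375
Since 0.6484375 <= 1, Kraft's inequality IS satisfied.
A prefix code with these lengths CAN exist.

Kraft sum = 0.6484375. Satisfied.


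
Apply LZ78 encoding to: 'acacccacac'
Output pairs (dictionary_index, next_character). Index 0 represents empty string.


LZ78 encoding steps:
Dictionary: {0: ''}
Step 1: w='' (idx 0), next='a' -> output (0, 'a'), add 'a' as idx 1
Step 2: w='' (idx 0), next='c' -> output (0, 'c'), add 'c' as idx 2
Step 3: w='a' (idx 1), next='c' -> output (1, 'c'), add 'ac' as idx 3
Step 4: w='c' (idx 2), next='c' -> output (2, 'c'), add 'cc' as idx 4
Step 5: w='ac' (idx 3), next='a' -> output (3, 'a'), add 'aca' as idx 5
Step 6: w='c' (idx 2), end of input -> output (2, '')


Encoded: [(0, 'a'), (0, 'c'), (1, 'c'), (2, 'c'), (3, 'a'), (2, '')]


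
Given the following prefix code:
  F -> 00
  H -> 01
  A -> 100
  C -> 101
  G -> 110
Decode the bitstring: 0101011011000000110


Decoding step by step:
Bits 01 -> H
Bits 01 -> H
Bits 01 -> H
Bits 101 -> C
Bits 100 -> A
Bits 00 -> F
Bits 00 -> F
Bits 110 -> G


Decoded message: HHHCAFFG


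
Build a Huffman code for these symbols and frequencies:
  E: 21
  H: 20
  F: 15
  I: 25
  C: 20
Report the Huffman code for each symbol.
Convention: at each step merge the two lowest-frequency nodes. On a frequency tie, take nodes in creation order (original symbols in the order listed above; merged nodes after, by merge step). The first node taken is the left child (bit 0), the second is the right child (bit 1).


Huffman tree construction:
Step 1: Merge F(15) + H(20) = 35
Step 2: Merge C(20) + E(21) = 41
Step 3: Merge I(25) + (F+H)(35) = 60
Step 4: Merge (C+E)(41) + (I+(F+H))(60) = 101
Read each symbol's code off the tree from the root (left child = 0, right child = 1).

Codes:
  E: 01 (length 2)
  H: 111 (length 3)
  F: 110 (length 3)
  I: 10 (length 2)
  C: 00 (length 2)
Average code length: 237/101 = 2.3465 bits/symbol


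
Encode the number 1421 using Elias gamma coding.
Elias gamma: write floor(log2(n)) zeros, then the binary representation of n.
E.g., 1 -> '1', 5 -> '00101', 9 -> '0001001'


num_bits = floor(log2(1421)) + 1 = 11
leading_zeros = num_bits - 1 = 10
binary(1421) = 10110001101

Elias gamma(1421) = '0000000000' + '10110001101' = 000000000010110001101 (21 bits)


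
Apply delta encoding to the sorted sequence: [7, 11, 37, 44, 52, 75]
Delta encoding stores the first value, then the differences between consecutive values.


First value: 7
Deltas:
  11 - 7 = 4
  37 - 11 = 26
  44 - 37 = 7
  52 - 44 = 8
  75 - 52 = 23


Delta encoded: [7, 4, 26, 7, 8, 23]


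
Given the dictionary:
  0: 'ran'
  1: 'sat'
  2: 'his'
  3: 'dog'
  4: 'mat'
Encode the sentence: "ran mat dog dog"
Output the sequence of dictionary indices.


Look up each word in the dictionary:
  'ran' -> 0
  'mat' -> 4
  'dog' -> 3
  'dog' -> 3

Encoded: [0, 4, 3, 3]


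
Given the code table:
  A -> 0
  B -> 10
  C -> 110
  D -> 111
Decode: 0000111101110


Decoding:
0 -> A
0 -> A
0 -> A
0 -> A
111 -> D
10 -> B
111 -> D
0 -> A


Result: AAAADBDA


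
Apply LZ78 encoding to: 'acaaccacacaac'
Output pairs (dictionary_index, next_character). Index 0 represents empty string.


LZ78 encoding steps:
Dictionary: {0: ''}
Step 1: w='' (idx 0), next='a' -> output (0, 'a'), add 'a' as idx 1
Step 2: w='' (idx 0), next='c' -> output (0, 'c'), add 'c' as idx 2
Step 3: w='a' (idx 1), next='a' -> output (1, 'a'), add 'aa' as idx 3
Step 4: w='c' (idx 2), next='c' -> output (2, 'c'), add 'cc' as idx 4
Step 5: w='a' (idx 1), next='c' -> output (1, 'c'), add 'ac' as idx 5
Step 6: w='ac' (idx 5), next='a' -> output (5, 'a'), add 'aca' as idx 6
Step 7: w='ac' (idx 5), end of input -> output (5, '')


Encoded: [(0, 'a'), (0, 'c'), (1, 'a'), (2, 'c'), (1, 'c'), (5, 'a'), (5, '')]


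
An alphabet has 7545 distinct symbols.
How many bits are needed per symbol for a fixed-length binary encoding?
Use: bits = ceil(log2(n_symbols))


log2(7545) = 12.8813
Bracket: 2^12 = 4096 < 7545 <= 2^13 = 8192
So ceil(log2(7545)) = 13

bits = ceil(log2(7545)) = ceil(12.8813) = 13 bits


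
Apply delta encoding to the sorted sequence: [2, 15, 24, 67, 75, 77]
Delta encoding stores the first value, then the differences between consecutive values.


First value: 2
Deltas:
  15 - 2 = 13
  24 - 15 = 9
  67 - 24 = 43
  75 - 67 = 8
  77 - 75 = 2


Delta encoded: [2, 13, 9, 43, 8, 2]


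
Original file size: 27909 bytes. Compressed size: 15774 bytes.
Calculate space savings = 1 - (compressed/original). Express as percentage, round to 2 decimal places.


ratio = compressed/original = 15774/27909 = 0.565194
savings = 1 - ratio = 1 - 0.565194 = 0.434806
as a percentage: 0.434806 * 100 = 43.48%

Space savings = 1 - 15774/27909 = 43.48%


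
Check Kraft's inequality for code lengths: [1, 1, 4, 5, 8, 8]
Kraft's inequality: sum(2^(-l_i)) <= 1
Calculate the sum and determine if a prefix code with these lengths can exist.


Sum = 2^(-1) + 2^(-1) + 2^(-4) + 2^(-5) + 2^(-8) + 2^(-8)
    = 0.5 + 0.5 + 0.0625 + 0.03125 + 0.00390625 + 0.00390625
    = 282/256 = 1.1015625
Since 1.1015625 > 1, Kraft's inequality is NOT satisfied.
A prefix code with these lengths CANNOT exist.

Kraft sum = 1.1015625. Not satisfied.


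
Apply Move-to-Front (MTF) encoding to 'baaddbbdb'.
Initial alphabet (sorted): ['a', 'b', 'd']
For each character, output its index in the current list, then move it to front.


MTF encoding:
'b': index 1 in ['a', 'b', 'd'] -> ['b', 'a', 'd']
'a': index 1 in ['b', 'a', 'd'] -> ['a', 'b', 'd']
'a': index 0 in ['a', 'b', 'd'] -> ['a', 'b', 'd']
'd': index 2 in ['a', 'b', 'd'] -> ['d', 'a', 'b']
'd': index 0 in ['d', 'a', 'b'] -> ['d', 'a', 'b']
'b': index 2 in ['d', 'a', 'b'] -> ['b', 'd', 'a']
'b': index 0 in ['b', 'd', 'a'] -> ['b', 'd', 'a']
'd': index 1 in ['b', 'd', 'a'] -> ['d', 'b', 'a']
'b': index 1 in ['d', 'b', 'a'] -> ['b', 'd', 'a']


Output: [1, 1, 0, 2, 0, 2, 0, 1, 1]


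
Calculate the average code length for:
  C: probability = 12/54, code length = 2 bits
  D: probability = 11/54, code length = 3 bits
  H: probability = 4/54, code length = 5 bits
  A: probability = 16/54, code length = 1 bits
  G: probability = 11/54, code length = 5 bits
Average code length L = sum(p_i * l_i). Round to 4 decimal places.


Weighted contributions p_i * l_i:
  C: (12/54) * 2 = 24/54
  D: (11/54) * 3 = 33/54
  H: (4/54) * 5 = 20/54
  A: (16/54) * 1 = 16/54
  G: (11/54) * 5 = 55/54
Sum = (24 + 33 + 20 + 16 + 55)/54 = 148/54

L = 148/54 = 2.7407 bits/symbol


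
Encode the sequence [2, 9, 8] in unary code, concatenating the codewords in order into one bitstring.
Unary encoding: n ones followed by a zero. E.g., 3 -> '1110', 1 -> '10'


Encode each number as n ones followed by a terminating 0:
  2 -> 110 (3 bits)
  9 -> 1111111110 (10 bits)
  8 -> 111111110 (9 bits)
Total length = 3 + 10 + 9 = 22 bits.

Unary([2, 9, 8]) = 1101111111110111111110 (22 bits)


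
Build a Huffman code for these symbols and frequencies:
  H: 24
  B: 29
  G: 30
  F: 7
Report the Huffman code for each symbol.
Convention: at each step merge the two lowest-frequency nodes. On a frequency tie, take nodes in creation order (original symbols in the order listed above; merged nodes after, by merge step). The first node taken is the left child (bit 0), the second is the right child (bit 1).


Huffman tree construction:
Step 1: Merge F(7) + H(24) = 31
Step 2: Merge B(29) + G(30) = 59
Step 3: Merge (F+H)(31) + (B+G)(59) = 90
Read each symbol's code off the tree from the root (left child = 0, right child = 1).

Codes:
  H: 01 (length 2)
  B: 10 (length 2)
  G: 11 (length 2)
  F: 00 (length 2)
Average code length: 180/90 = 2.0000 bits/symbol


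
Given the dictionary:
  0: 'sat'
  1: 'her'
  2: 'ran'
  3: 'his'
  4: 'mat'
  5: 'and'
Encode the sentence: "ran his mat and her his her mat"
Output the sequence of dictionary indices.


Look up each word in the dictionary:
  'ran' -> 2
  'his' -> 3
  'mat' -> 4
  'and' -> 5
  'her' -> 1
  'his' -> 3
  'her' -> 1
  'mat' -> 4

Encoded: [2, 3, 4, 5, 1, 3, 1, 4]


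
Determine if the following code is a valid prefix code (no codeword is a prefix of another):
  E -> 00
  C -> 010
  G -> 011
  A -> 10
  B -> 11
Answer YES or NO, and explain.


Checking each pair (does one codeword prefix another?):
  E='00' vs C='010': no prefix
  E='00' vs G='011': no prefix
  E='00' vs A='10': no prefix
  E='00' vs B='11': no prefix
  C='010' vs E='00': no prefix
  C='010' vs G='011': no prefix
  C='010' vs A='10': no prefix
  C='010' vs B='11': no prefix
  G='011' vs E='00': no prefix
  G='011' vs C='010': no prefix
  G='011' vs A='10': no prefix
  G='011' vs B='11': no prefix
  A='10' vs E='00': no prefix
  A='10' vs C='010': no prefix
  A='10' vs G='011': no prefix
  A='10' vs B='11': no prefix
  B='11' vs E='00': no prefix
  B='11' vs C='010': no prefix
  B='11' vs G='011': no prefix
  B='11' vs A='10': no prefix
No violation found over all pairs.

YES -- this is a valid prefix code. No codeword is a prefix of any other codeword.


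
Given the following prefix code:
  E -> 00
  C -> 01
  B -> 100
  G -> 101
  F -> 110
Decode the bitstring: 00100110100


Decoding step by step:
Bits 00 -> E
Bits 100 -> B
Bits 110 -> F
Bits 100 -> B


Decoded message: EBFB


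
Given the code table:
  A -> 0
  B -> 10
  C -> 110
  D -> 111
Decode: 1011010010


Decoding:
10 -> B
110 -> C
10 -> B
0 -> A
10 -> B


Result: BCBAB


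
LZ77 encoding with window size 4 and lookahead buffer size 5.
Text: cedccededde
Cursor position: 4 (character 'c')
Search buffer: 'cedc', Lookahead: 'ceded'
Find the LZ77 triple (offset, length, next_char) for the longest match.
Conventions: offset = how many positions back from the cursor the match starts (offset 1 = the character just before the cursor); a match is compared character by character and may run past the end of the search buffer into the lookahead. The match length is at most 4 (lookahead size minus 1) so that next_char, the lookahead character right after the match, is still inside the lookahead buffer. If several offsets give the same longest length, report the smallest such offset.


Try each offset into the search buffer:
  offset=1 (pos 3, char 'c'): match length 1
  offset=2 (pos 2, char 'd'): match length 0
  offset=3 (pos 1, char 'e'): match length 0
  offset=4 (pos 0, char 'c'): match length 3
Longest match has length 3 at offset 4.
next_char = character at position 4 + 3 = 7 -> 'e'

Best match: offset=4, length=3 (matching 'ced' starting at position 0)
LZ77 triple: (4, 3, 'e')


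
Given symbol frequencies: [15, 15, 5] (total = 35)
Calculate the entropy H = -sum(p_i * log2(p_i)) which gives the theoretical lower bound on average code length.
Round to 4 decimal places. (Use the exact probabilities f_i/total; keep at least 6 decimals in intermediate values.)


Per-symbol terms -p_i * log2(p_i) with p_i = f_i/35:
  p = 15/35 = 0.428571: log2(p) = -1.222392, -p*log2(p) = 0.523882
  p = 15/35 = 0.428571: log2(p) = -1.222392, -p*log2(p) = 0.523882
  p = 5/35 = 0.142857: log2(p) = -2.807355, -p*log2(p) = 0.401051
H = 0.523882 + 0.523882 + 0.401051 = 1.448815

H = 1.4488 bits/symbol


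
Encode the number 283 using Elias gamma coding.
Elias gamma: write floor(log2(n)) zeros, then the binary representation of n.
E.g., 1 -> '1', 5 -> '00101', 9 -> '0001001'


num_bits = floor(log2(283)) + 1 = 9
leading_zeros = num_bits - 1 = 8
binary(283) = 100011011

Elias gamma(283) = '00000000' + '100011011' = 00000000100011011 (17 bits)


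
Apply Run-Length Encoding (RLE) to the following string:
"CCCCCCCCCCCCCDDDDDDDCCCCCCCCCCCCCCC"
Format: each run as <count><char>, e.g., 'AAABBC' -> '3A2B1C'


Scanning runs left to right:
  i=0: run of 'C' x 13 -> '13C'
  i=13: run of 'D' x 7 -> '7D'
  i=20: run of 'C' x 15 -> '15C'

RLE = 13C7D15C


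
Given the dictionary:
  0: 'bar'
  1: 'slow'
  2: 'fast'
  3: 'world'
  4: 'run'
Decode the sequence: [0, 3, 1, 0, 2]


Look up each index in the dictionary:
  0 -> 'bar'
  3 -> 'world'
  1 -> 'slow'
  0 -> 'bar'
  2 -> 'fast'

Decoded: "bar world slow bar fast"


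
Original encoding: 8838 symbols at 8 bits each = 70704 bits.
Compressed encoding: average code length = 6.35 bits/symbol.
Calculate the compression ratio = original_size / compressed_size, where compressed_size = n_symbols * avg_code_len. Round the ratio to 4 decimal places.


original_size = n_symbols * orig_bits = 8838 * 8 = 70704 bits
compressed_size = n_symbols * avg_code_len = 8838 * 6.35 = 56121.3 bits
ratio = original_size / compressed_size = 70704 / 56121.3 = 1.2598

Compression ratio = 1.2598


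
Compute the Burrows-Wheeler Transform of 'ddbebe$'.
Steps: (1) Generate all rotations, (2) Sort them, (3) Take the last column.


Rotations (sorted):
  0: $ddbebe -> last char: e
  1: be$ddbe -> last char: e
  2: bebe$dd -> last char: d
  3: dbebe$d -> last char: d
  4: ddbebe$ -> last char: $
  5: e$ddbeb -> last char: b
  6: ebe$ddb -> last char: b


BWT = eedd$bb


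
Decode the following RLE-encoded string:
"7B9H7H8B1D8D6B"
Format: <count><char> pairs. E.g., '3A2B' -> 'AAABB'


Expanding each <count><char> pair:
  7B -> 'BBBBBBB'
  9H -> 'HHHHHHHHH'
  7H -> 'HHHHHHH'
  8B -> 'BBBBBBBB'
  1D -> 'D'
  8D -> 'DDDDDDDD'
  6B -> 'BBBBBB'

Decoded = BBBBBBBHHHHHHHHHHHHHHHHBBBBBBBBDDDDDDDDDBBBBBB


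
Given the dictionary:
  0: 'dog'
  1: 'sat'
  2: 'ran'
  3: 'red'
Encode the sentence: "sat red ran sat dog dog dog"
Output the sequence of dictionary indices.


Look up each word in the dictionary:
  'sat' -> 1
  'red' -> 3
  'ran' -> 2
  'sat' -> 1
  'dog' -> 0
  'dog' -> 0
  'dog' -> 0

Encoded: [1, 3, 2, 1, 0, 0, 0]


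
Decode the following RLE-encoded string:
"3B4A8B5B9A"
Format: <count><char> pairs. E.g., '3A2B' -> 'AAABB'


Expanding each <count><char> pair:
  3B -> 'BBB'
  4A -> 'AAAA'
  8B -> 'BBBBBBBB'
  5B -> 'BBBBB'
  9A -> 'AAAAAAAAA'

Decoded = BBBAAAABBBBBBBBBBBBBAAAAAAAAA


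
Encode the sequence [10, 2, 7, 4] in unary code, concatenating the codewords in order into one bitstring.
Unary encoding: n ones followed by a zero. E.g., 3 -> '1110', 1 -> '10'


Encode each number as n ones followed by a terminating 0:
  10 -> 11111111110 (11 bits)
  2 -> 110 (3 bits)
  7 -> 11111110 (8 bits)
  4 -> 11110 (5 bits)
Total length = 11 + 3 + 8 + 5 = 27 bits.

Unary([10, 2, 7, 4]) = 111111111101101111111011110 (27 bits)


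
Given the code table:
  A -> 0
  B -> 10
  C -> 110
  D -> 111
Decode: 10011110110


Decoding:
10 -> B
0 -> A
111 -> D
10 -> B
110 -> C


Result: BADBC


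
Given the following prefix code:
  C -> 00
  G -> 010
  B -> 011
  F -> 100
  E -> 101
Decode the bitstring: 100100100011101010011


Decoding step by step:
Bits 100 -> F
Bits 100 -> F
Bits 100 -> F
Bits 011 -> B
Bits 101 -> E
Bits 010 -> G
Bits 011 -> B


Decoded message: FFFBEGB


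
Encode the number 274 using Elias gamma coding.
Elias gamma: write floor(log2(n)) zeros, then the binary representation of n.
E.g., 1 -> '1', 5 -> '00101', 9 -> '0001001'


num_bits = floor(log2(274)) + 1 = 9
leading_zeros = num_bits - 1 = 8
binary(274) = 100010010

Elias gamma(274) = '00000000' + '100010010' = 00000000100010010 (17 bits)


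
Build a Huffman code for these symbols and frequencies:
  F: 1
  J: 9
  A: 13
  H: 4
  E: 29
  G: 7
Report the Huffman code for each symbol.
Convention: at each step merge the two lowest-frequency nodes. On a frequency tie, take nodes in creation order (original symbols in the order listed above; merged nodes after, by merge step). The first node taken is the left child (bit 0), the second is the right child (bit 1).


Huffman tree construction:
Step 1: Merge F(1) + H(4) = 5
Step 2: Merge (F+H)(5) + G(7) = 12
Step 3: Merge J(9) + ((F+H)+G)(12) = 21
Step 4: Merge A(13) + (J+((F+H)+G))(21) = 34
Step 5: Merge E(29) + (A+(J+((F+H)+G)))(34) = 63
Read each symbol's code off the tree from the root (left child = 0, right child = 1).

Codes:
  F: 11100 (length 5)
  J: 110 (length 3)
  A: 10 (length 2)
  H: 11101 (length 5)
  E: 0 (length 1)
  G: 1111 (length 4)
Average code length: 135/63 = 2.1429 bits/symbol


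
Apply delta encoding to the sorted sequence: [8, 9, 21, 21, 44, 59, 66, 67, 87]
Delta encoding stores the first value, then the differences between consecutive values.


First value: 8
Deltas:
  9 - 8 = 1
  21 - 9 = 12
  21 - 21 = 0
  44 - 21 = 23
  59 - 44 = 15
  66 - 59 = 7
  67 - 66 = 1
  87 - 67 = 20


Delta encoded: [8, 1, 12, 0, 23, 15, 7, 1, 20]


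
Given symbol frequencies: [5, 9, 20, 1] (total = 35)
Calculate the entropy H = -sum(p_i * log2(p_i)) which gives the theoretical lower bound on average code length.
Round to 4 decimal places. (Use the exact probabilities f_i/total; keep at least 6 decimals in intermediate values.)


Per-symbol terms -p_i * log2(p_i) with p_i = f_i/35:
  p = 5/35 = 0.142857: log2(p) = -2.807355, -p*log2(p) = 0.401051
  p = 9/35 = 0.257143: log2(p) = -1.959358, -p*log2(p) = 0.503835
  p = 20/35 = 0.571429: log2(p) = -0.807355, -p*log2(p) = 0.461346
  p = 1/35 = 0.028571: log2(p) = -5.129283, -p*log2(p) = 0.146551
H = 0.401051 + 0.503835 + 0.461346 + 0.146551 = 1.512783

H = 1.5128 bits/symbol


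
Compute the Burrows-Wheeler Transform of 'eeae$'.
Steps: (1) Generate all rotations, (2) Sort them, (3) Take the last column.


Rotations (sorted):
  0: $eeae -> last char: e
  1: ae$ee -> last char: e
  2: e$eea -> last char: a
  3: eae$e -> last char: e
  4: eeae$ -> last char: $


BWT = eeae$


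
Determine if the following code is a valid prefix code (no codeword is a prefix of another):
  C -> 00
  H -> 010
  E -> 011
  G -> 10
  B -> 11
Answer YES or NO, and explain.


Checking each pair (does one codeword prefix another?):
  C='00' vs H='010': no prefix
  C='00' vs E='011': no prefix
  C='00' vs G='10': no prefix
  C='00' vs B='11': no prefix
  H='010' vs C='00': no prefix
  H='010' vs E='011': no prefix
  H='010' vs G='10': no prefix
  H='010' vs B='11': no prefix
  E='011' vs C='00': no prefix
  E='011' vs H='010': no prefix
  E='011' vs G='10': no prefix
  E='011' vs B='11': no prefix
  G='10' vs C='00': no prefix
  G='10' vs H='010': no prefix
  G='10' vs E='011': no prefix
  G='10' vs B='11': no prefix
  B='11' vs C='00': no prefix
  B='11' vs H='010': no prefix
  B='11' vs E='011': no prefix
  B='11' vs G='10': no prefix
No violation found over all pairs.

YES -- this is a valid prefix code. No codeword is a prefix of any other codeword.


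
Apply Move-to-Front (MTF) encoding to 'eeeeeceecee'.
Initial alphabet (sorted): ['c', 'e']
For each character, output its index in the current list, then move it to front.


MTF encoding:
'e': index 1 in ['c', 'e'] -> ['e', 'c']
'e': index 0 in ['e', 'c'] -> ['e', 'c']
'e': index 0 in ['e', 'c'] -> ['e', 'c']
'e': index 0 in ['e', 'c'] -> ['e', 'c']
'e': index 0 in ['e', 'c'] -> ['e', 'c']
'c': index 1 in ['e', 'c'] -> ['c', 'e']
'e': index 1 in ['c', 'e'] -> ['e', 'c']
'e': index 0 in ['e', 'c'] -> ['e', 'c']
'c': index 1 in ['e', 'c'] -> ['c', 'e']
'e': index 1 in ['c', 'e'] -> ['e', 'c']
'e': index 0 in ['e', 'c'] -> ['e', 'c']


Output: [1, 0, 0, 0, 0, 1, 1, 0, 1, 1, 0]


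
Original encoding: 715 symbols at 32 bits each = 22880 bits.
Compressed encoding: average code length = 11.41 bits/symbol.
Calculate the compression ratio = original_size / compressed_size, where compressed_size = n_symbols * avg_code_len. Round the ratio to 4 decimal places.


original_size = n_symbols * orig_bits = 715 * 32 = 22880 bits
compressed_size = n_symbols * avg_code_len = 715 * 11.41 = 8158.15 bits
ratio = original_size / compressed_size = 22880 / 8158.15 = 2.8046

Compression ratio = 2.8046


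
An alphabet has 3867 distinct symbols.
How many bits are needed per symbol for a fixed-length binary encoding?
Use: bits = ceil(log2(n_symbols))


log2(3867) = 11.917
Bracket: 2^11 = 2048 < 3867 <= 2^12 = 4096
So ceil(log2(3867)) = 12

bits = ceil(log2(3867)) = ceil(11.917) = 12 bits


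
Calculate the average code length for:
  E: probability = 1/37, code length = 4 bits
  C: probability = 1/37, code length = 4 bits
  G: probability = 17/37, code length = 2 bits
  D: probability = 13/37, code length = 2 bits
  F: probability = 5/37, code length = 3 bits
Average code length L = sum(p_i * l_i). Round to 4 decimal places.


Weighted contributions p_i * l_i:
  E: (1/37) * 4 = 4/37
  C: (1/37) * 4 = 4/37
  G: (17/37) * 2 = 34/37
  D: (13/37) * 2 = 26/37
  F: (5/37) * 3 = 15/37
Sum = (4 + 4 + 34 + 26 + 15)/37 = 83/37

L = 83/37 = 2.2432 bits/symbol


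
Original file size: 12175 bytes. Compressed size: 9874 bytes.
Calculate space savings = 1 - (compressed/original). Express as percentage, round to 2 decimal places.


ratio = compressed/original = 9874/12175 = 0.811006
savings = 1 - ratio = 1 - 0.811006 = 0.188994
as a percentage: 0.188994 * 100 = 18.9%

Space savings = 1 - 9874/12175 = 18.9%


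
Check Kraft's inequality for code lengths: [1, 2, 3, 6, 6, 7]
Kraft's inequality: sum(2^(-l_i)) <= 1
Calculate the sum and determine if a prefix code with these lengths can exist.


Sum = 2^(-1) + 2^(-2) + 2^(-3) + 2^(-6) + 2^(-6) + 2^(-7)
    = 0.5 + 0.25 + 0.125 + 0.015625 + 0.015625 + 0.0078125
    = 117/128 = 0.9140625
Since 0.9140625 <= 1, Kraft's inequality IS satisfied.
A prefix code with these lengths CAN exist.

Kraft sum = 0.9140625. Satisfied.


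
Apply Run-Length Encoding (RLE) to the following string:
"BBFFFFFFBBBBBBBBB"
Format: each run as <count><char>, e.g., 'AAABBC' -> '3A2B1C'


Scanning runs left to right:
  i=0: run of 'B' x 2 -> '2B'
  i=2: run of 'F' x 6 -> '6F'
  i=8: run of 'B' x 9 -> '9B'

RLE = 2B6F9B


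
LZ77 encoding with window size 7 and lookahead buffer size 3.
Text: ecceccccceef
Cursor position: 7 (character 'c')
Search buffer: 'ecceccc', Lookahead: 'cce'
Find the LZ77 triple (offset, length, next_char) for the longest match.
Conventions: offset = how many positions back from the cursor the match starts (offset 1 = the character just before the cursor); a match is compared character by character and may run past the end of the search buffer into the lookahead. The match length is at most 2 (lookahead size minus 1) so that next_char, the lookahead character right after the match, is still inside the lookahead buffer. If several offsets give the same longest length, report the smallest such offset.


Try each offset into the search buffer:
  offset=1 (pos 6, char 'c'): match length 2
  offset=2 (pos 5, char 'c'): match length 2
  offset=3 (pos 4, char 'c'): match length 2
  offset=4 (pos 3, char 'e'): match length 0
  offset=5 (pos 2, char 'c'): match length 1
  offset=6 (pos 1, char 'c'): match length 2
  offset=7 (pos 0, char 'e'): match length 0
Longest match has length 2, found at offsets 1, 2, 3, 6; take the smallest, offset 1.
next_char = character at position 7 + 2 = 9 -> 'e'

Best match: offset=1, length=2 (matching 'cc' starting at position 6)
LZ77 triple: (1, 2, 'e')


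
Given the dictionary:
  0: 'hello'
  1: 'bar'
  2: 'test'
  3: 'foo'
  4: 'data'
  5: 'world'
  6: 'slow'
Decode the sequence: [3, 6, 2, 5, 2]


Look up each index in the dictionary:
  3 -> 'foo'
  6 -> 'slow'
  2 -> 'test'
  5 -> 'world'
  2 -> 'test'

Decoded: "foo slow test world test"


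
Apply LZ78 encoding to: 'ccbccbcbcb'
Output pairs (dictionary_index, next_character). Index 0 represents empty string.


LZ78 encoding steps:
Dictionary: {0: ''}
Step 1: w='' (idx 0), next='c' -> output (0, 'c'), add 'c' as idx 1
Step 2: w='c' (idx 1), next='b' -> output (1, 'b'), add 'cb' as idx 2
Step 3: w='c' (idx 1), next='c' -> output (1, 'c'), add 'cc' as idx 3
Step 4: w='' (idx 0), next='b' -> output (0, 'b'), add 'b' as idx 4
Step 5: w='cb' (idx 2), next='c' -> output (2, 'c'), add 'cbc' as idx 5
Step 6: w='b' (idx 4), end of input -> output (4, '')


Encoded: [(0, 'c'), (1, 'b'), (1, 'c'), (0, 'b'), (2, 'c'), (4, '')]


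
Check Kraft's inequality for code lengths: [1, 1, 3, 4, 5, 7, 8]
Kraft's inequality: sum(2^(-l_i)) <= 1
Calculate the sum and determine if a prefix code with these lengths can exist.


Sum = 2^(-1) + 2^(-1) + 2^(-3) + 2^(-4) + 2^(-5) + 2^(-7) + 2^(-8)
    = 0.5 + 0.5 + 0.125 + 0.0625 + 0.03125 + 0.0078125 + 0.00390625
    = 315/256 = 1.23046875
Since 1.23046875 > 1, Kraft's inequality is NOT satisfied.
A prefix code with these lengths CANNOT exist.

Kraft sum = 1.23046875. Not satisfied.


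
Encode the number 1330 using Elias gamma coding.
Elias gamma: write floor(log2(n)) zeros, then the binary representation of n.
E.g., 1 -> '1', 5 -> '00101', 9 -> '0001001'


num_bits = floor(log2(1330)) + 1 = 11
leading_zeros = num_bits - 1 = 10
binary(1330) = 10100110010

Elias gamma(1330) = '0000000000' + '10100110010' = 000000000010100110010 (21 bits)


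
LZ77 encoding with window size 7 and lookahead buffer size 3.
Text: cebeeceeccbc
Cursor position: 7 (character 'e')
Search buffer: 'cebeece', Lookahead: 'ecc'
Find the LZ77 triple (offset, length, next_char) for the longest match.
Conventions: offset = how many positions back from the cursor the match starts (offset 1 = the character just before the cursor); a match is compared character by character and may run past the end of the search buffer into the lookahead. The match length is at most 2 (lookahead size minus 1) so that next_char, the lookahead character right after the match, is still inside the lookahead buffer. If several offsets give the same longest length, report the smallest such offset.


Try each offset into the search buffer:
  offset=1 (pos 6, char 'e'): match length 1
  offset=2 (pos 5, char 'c'): match length 0
  offset=3 (pos 4, char 'e'): match length 2
  offset=4 (pos 3, char 'e'): match length 1
  offset=5 (pos 2, char 'b'): match length 0
  offset=6 (pos 1, char 'e'): match length 1
  offset=7 (pos 0, char 'c'): match length 0
Longest match has length 2 at offset 3.
next_char = character at position 7 + 2 = 9 -> 'c'

Best match: offset=3, length=2 (matching 'ec' starting at position 4)
LZ77 triple: (3, 2, 'c')
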